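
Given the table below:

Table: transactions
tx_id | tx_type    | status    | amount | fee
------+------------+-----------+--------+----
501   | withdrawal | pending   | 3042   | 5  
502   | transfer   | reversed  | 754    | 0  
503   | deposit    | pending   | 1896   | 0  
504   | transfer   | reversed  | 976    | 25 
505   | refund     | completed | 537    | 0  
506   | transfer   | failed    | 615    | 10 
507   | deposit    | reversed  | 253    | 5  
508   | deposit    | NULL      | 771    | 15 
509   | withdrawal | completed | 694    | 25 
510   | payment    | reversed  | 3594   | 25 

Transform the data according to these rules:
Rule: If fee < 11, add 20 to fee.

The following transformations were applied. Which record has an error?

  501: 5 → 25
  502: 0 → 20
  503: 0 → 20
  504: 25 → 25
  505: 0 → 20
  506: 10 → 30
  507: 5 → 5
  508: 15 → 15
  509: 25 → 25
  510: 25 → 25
Record 507 has an error. The correct transformed value should be 25, not 5.

Step 1: Check each record against the rule
Step 2: Record 507 has fee = 5
Step 3: Since 5 < 11, the bonus should have been applied
Step 4: Correct value = 25, but claimed value = 5
Conclusion: Record 507 has the error.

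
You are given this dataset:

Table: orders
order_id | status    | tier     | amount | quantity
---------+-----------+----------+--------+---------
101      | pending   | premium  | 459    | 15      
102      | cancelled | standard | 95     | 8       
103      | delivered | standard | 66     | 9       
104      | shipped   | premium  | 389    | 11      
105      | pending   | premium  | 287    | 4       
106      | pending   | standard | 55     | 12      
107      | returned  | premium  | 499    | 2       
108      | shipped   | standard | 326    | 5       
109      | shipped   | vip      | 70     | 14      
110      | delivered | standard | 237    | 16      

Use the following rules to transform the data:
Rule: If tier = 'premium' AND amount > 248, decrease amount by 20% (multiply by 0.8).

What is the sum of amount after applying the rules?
2156.2

Step 1: Find records where tier = 'premium' AND amount > 248
Step 2: 4 records match, summing to 1634
Step 3: After multiplier: 1634 × 0.8 = 1307.2
Step 4: Unaffected records sum: 849
Step 5: Final sum = 1307.2 + 849 = 2156.2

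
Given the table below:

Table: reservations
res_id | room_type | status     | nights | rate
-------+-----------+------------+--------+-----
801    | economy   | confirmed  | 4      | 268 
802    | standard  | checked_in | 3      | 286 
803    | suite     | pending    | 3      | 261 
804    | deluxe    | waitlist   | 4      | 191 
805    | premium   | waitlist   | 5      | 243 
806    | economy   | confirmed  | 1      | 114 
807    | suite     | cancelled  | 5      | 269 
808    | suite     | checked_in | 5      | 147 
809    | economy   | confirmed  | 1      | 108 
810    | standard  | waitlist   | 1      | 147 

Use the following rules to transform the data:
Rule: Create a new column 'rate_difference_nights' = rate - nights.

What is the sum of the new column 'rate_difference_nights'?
2002

Step 1: For each record, compute rate - nights
Example calculations:
  268 - 4 = 264
  286 - 3 = 283
  261 - 3 = 258
  ...
Step 2: Sum all derived values
Step 3: Total = 2002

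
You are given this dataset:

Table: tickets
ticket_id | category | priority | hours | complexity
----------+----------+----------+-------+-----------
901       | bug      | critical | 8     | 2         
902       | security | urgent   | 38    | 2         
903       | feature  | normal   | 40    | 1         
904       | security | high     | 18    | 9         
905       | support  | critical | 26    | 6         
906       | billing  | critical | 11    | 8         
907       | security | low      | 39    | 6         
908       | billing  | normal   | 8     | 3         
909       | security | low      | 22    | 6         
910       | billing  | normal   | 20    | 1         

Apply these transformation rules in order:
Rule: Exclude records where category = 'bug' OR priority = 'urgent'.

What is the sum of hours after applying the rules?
184

Step 1: Find records where category = 'bug' OR priority = 'urgent'
Step 2: 2 records match, summing to 46
Step 3: Original sum: 230
Step 4: Remaining sum = 230 - 46 = 184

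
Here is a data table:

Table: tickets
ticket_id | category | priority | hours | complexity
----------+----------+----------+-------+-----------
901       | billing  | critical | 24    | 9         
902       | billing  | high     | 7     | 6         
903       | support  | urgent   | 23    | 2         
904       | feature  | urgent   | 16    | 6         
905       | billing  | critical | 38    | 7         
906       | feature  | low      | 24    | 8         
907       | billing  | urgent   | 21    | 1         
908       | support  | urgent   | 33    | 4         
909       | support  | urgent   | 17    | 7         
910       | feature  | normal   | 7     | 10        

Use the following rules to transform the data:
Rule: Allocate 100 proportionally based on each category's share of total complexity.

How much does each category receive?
billing: 38.33, feature: 40.0, support: 21.67

Step 1: Calculate total complexity = 60
Step 2: Calculate each category's proportion:
  billing: 23/60 = 38.33% → 38.33
  feature: 24/60 = 40.00% → 40.0
  support: 13/60 = 21.67% → 21.67
Step 3: Verify: sum of allocations ≈ 100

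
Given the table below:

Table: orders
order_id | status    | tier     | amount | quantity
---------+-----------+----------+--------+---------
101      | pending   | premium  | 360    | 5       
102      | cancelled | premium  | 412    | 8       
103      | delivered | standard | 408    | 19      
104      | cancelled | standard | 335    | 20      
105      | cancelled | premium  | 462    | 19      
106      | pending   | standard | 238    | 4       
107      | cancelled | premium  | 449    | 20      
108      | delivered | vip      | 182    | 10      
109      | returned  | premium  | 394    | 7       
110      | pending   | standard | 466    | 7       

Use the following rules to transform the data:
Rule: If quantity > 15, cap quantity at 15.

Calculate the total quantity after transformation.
101

Step 1: 4 records have quantity > 15
Step 2: These records originally summed to 78
Step 3: After capping: 4 × 15 = 60
Step 4: Unaffected records sum: 41
Step 5: Final sum = 60 + 41 = 101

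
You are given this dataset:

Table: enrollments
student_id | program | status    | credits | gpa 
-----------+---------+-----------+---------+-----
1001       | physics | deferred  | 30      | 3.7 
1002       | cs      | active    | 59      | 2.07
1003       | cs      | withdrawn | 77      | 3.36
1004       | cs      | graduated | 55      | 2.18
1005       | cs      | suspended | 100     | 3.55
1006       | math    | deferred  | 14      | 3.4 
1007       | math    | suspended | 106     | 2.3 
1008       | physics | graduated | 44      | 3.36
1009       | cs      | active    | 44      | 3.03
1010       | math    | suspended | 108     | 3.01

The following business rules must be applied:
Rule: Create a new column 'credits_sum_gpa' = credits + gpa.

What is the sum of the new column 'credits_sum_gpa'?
666.96

Step 1: For each record, compute credits + gpa
Example calculations:
  30 + 3.7 = 33.7
  59 + 2.07 = 61.07
  77 + 3.36 = 80.36
  ...
Step 2: Sum all derived values
Step 3: Total = 666.96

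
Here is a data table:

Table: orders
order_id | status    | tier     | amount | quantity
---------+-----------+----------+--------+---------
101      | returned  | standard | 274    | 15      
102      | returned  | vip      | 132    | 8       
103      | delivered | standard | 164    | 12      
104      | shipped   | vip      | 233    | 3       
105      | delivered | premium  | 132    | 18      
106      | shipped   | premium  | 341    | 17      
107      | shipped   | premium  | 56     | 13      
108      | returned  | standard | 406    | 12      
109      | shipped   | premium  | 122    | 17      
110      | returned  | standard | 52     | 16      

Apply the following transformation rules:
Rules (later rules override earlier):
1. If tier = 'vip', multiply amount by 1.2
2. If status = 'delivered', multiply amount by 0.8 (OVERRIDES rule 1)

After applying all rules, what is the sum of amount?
1925.8

Step 1: Rule 2 takes priority for records with status = 'delivered'
  - 2 records: 296 × 0.8 = 236.8
Step 2: Rule 1 applies to remaining records with tier = 'vip'
  - 2 records: 365 × 1.2 = 438.0
Step 3: Other records unchanged: 1251
Step 4: Final sum = 236.8 + 438.0 + 1251 = 1925.8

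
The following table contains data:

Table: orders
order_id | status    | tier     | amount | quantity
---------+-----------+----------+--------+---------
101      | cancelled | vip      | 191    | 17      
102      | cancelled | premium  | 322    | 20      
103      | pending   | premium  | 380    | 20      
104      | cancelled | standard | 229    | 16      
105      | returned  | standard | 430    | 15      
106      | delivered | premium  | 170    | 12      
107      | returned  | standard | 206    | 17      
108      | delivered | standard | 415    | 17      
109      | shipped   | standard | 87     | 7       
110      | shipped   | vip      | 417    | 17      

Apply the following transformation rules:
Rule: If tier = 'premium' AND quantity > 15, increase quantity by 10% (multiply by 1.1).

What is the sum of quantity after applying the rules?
162.0

Step 1: Find records where tier = 'premium' AND quantity > 15
Step 2: 2 records match, summing to 40
Step 3: After multiplier: 40 × 1.1 = 44.0
Step 4: Unaffected records sum: 118
Step 5: Final sum = 44.0 + 118 = 162.0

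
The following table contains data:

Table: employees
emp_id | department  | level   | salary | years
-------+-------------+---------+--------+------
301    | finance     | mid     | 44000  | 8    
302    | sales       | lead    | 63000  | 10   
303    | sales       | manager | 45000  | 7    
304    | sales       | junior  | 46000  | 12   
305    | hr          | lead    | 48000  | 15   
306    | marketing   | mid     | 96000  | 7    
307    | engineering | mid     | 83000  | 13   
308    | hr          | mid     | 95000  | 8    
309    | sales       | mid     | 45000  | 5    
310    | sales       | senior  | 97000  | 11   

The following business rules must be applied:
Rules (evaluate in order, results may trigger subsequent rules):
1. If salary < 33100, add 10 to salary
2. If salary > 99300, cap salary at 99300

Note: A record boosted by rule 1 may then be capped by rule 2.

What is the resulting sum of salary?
662000

Step 1: Apply rule 1 to records with salary < 33100
  - 0 records get bonus of 10
  - Of these, 0 records then exceed 99300 and get capped
Step 2: Apply rule 2 to records with salary > 99300
  - 0 records (original) are capped
Step 3: Calculate final sum = 662000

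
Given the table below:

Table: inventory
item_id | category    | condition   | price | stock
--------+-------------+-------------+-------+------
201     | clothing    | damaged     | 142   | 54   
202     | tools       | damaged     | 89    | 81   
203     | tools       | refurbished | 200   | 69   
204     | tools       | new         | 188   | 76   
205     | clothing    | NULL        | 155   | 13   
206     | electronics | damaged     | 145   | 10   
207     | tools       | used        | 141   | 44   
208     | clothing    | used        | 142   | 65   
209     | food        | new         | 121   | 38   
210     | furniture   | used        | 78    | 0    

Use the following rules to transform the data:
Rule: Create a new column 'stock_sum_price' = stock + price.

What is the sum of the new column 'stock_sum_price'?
1851

Step 1: For each record, compute stock + price
Example calculations:
  54 + 142 = 196
  81 + 89 = 170
  69 + 200 = 269
  ...
Step 2: Sum all derived values
Step 3: Total = 1851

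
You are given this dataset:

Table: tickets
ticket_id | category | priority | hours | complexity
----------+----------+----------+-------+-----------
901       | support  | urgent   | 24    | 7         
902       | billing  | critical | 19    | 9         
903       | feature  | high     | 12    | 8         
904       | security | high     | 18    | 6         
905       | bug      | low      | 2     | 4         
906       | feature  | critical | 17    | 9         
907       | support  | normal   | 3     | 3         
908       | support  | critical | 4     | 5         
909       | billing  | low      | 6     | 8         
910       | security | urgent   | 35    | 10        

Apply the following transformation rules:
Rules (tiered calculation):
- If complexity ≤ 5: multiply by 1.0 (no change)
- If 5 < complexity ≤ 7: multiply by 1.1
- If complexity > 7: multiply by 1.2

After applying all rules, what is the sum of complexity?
79.1

Step 1: Tier 1 (complexity ≤ 5): 3 records, sum = 12 × 1.0 = 12.0
Step 2: Tier 2 (5 < complexity ≤ 7): 2 records, sum = 13 × 1.1 = 14.3
Step 3: Tier 3 (complexity > 7): 5 records, sum = 44 × 1.2 = 52.8
Step 4: Final sum = 12.0 + 14.3 + 52.8 = 79.1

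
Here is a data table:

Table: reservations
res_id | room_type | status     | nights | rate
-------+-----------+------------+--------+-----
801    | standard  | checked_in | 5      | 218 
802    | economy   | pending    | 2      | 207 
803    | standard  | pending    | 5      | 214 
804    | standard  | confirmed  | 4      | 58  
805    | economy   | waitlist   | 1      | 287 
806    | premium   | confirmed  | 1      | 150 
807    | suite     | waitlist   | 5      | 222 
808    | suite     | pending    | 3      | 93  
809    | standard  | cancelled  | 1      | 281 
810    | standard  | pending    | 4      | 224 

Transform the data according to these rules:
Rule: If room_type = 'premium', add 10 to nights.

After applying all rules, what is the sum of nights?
41

Step 1: Count records where room_type = 'premium': 1
Step 2: Total bonus added: 1 × 10 = 10
Step 3: Original sum of nights: 31
Step 4: Final sum = 31 + 10 = 41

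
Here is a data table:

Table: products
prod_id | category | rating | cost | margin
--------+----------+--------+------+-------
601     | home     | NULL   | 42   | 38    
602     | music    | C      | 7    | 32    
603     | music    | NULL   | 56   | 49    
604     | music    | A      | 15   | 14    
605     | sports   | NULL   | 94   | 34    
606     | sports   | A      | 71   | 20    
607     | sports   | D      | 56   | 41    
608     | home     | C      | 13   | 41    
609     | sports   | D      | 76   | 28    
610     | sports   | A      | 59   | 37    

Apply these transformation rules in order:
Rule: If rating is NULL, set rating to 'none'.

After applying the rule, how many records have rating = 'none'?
3

Step 1: Count records where rating IS NULL
Step 2: Found 3 records with NULL rating
Step 3: These records will have rating set to 'none'
Step 4: Records already having rating = 'none': 0
Step 5: Answer: 3 + 0 = 3 records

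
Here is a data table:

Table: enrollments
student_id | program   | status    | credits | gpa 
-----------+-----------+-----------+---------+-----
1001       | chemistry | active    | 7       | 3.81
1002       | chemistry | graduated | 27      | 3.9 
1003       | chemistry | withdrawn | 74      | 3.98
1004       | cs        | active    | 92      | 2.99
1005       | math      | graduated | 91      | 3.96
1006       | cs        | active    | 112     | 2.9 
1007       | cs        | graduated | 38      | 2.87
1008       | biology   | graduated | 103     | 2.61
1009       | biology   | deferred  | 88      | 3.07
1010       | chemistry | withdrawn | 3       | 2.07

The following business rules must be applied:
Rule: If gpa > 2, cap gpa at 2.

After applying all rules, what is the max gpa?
2

Step 1: Original maximum gpa = 3.98
Step 2: Apply cap at 2
Step 3: 10 records had gpa > 2 and were capped
Step 4: Maximum after transformation = 2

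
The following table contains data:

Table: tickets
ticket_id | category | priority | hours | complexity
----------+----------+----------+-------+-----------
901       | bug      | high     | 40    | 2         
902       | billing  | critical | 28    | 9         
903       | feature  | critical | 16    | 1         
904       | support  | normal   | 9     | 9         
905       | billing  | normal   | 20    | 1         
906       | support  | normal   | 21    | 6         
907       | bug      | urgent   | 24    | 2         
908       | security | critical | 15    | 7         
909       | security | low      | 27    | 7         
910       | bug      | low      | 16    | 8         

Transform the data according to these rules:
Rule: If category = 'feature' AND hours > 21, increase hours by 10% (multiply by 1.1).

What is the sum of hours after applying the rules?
216

Step 1: Find records where category = 'feature' AND hours > 21
Step 2: 0 records match, summing to 0
Step 3: After multiplier: 0 × 1.1 = 0.0
Step 4: Unaffected records sum: 216
Step 5: Final sum = 0.0 + 216 = 216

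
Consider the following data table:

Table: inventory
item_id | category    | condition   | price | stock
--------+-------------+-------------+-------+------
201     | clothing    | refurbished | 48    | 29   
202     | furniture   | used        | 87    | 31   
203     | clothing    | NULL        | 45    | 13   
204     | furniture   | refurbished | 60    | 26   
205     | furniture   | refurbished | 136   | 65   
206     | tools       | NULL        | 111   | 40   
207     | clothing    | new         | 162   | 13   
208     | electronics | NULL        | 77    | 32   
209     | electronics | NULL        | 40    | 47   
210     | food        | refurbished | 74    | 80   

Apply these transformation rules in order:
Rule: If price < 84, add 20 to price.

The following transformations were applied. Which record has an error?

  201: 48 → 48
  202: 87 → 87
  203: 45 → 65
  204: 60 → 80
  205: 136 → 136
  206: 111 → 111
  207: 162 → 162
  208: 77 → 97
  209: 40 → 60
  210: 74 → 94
Record 201 has an error. The correct transformed value should be 68, not 48.

Step 1: Check each record against the rule
Step 2: Record 201 has price = 48
Step 3: Since 48 < 84, the bonus should have been applied
Step 4: Correct value = 68, but claimed value = 48
Conclusion: Record 201 has the error.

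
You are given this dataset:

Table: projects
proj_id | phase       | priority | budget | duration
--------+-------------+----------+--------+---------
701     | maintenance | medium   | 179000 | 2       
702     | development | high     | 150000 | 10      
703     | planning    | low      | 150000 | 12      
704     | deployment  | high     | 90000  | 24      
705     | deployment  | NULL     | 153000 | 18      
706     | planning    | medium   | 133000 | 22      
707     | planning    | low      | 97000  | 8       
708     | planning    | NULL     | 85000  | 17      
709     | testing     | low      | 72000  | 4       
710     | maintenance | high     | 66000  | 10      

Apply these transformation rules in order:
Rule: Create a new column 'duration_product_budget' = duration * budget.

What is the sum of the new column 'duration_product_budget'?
14667000

Step 1: For each record, compute duration * budget
Example calculations:
  2 * 179000 = 358000
  10 * 150000 = 1500000
  12 * 150000 = 1800000
  ...
Step 2: Sum all derived values
Step 3: Total = 14667000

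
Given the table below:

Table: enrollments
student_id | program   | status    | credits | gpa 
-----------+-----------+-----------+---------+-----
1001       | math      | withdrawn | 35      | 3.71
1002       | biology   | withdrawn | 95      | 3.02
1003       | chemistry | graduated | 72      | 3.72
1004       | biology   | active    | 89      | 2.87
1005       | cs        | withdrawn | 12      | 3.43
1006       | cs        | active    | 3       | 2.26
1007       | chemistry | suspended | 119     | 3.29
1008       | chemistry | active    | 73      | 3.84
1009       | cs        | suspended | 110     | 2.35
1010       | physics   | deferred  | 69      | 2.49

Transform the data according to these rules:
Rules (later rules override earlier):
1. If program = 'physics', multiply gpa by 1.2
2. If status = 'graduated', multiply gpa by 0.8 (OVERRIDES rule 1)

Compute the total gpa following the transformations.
30.73

Step 1: Rule 2 takes priority for records with status = 'graduated'
  - 1 records: 3.72 × 0.8 = 2.98
Step 2: Rule 1 applies to remaining records with program = 'physics'
  - 1 records: 2.49 × 1.2 = 2.99
Step 3: Other records unchanged: 24.77
Step 4: Final sum = 2.98 + 2.99 + 24.77 = 30.73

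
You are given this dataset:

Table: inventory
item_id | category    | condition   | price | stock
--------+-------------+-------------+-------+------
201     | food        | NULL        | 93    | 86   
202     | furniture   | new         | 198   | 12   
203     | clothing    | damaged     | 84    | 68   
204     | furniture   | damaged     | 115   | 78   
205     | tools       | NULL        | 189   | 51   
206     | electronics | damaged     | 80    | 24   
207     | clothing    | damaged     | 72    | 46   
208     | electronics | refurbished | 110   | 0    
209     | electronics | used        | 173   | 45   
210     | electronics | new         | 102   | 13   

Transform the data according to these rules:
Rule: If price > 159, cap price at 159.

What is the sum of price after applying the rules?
1133

Step 1: 3 records have price > 159
Step 2: These records originally summed to 560
Step 3: After capping: 3 × 159 = 477
Step 4: Unaffected records sum: 656
Step 5: Final sum = 477 + 656 = 1133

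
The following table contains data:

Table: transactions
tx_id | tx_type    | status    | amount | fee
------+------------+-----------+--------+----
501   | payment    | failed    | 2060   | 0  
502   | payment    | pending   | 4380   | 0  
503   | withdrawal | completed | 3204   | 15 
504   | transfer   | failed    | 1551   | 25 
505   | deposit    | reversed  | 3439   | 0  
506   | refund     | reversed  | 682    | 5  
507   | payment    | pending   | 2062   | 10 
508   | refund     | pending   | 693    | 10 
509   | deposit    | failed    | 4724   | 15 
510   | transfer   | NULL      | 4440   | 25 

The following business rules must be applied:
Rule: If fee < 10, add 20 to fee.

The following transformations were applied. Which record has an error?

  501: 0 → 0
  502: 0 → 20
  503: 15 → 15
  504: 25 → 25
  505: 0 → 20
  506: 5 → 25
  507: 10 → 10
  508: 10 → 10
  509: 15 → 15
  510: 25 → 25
Record 501 has an error. The correct transformed value should be 20, not 0.

Step 1: Check each record against the rule
Step 2: Record 501 has fee = 0
Step 3: Since 0 < 10, the bonus should have been applied
Step 4: Correct value = 20, but claimed value = 0
Conclusion: Record 501 has the error.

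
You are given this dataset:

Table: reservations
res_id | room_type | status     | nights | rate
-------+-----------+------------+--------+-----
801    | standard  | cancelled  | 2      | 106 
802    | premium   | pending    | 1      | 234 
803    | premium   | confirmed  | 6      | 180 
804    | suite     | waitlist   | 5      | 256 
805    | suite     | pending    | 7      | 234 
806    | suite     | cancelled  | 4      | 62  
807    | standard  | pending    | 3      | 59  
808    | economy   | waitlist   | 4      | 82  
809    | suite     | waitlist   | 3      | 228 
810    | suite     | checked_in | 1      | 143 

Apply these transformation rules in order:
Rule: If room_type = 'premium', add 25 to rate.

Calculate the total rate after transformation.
1634

Step 1: Count records where room_type = 'premium': 2
Step 2: Total bonus added: 2 × 25 = 50
Step 3: Original sum of rate: 1584
Step 4: Final sum = 1584 + 50 = 1634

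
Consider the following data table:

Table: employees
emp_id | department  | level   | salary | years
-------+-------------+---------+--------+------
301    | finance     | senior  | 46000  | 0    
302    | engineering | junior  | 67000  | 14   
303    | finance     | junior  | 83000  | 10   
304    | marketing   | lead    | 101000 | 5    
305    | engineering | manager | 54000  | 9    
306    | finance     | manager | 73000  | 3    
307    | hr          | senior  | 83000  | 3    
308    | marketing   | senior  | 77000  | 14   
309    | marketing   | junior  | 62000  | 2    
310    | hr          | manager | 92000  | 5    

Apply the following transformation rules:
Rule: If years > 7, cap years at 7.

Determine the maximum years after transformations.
7

Step 1: Original maximum years = 14
Step 2: Apply cap at 7
Step 3: 4 records had years > 7 and were capped
Step 4: Maximum after transformation = 7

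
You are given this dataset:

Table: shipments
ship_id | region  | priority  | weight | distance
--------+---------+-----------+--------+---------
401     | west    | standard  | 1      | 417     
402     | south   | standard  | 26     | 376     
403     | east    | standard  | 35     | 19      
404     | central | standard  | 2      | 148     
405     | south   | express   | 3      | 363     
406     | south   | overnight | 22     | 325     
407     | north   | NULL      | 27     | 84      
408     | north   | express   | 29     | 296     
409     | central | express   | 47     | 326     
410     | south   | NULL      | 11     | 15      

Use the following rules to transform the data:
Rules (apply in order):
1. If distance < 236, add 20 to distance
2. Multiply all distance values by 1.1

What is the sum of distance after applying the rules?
2693.9

Step 1: Apply Rule 1 - Add 20 to records with distance < 236
  - 4 records affected: 266 + (4 × 20) = 346
  - Unaffected records: 2103
  - Sum after Rule 1: 2449
Step 2: Apply Rule 2 - Multiply all by 1.1
  - 2449 × 1.1 = 2693.9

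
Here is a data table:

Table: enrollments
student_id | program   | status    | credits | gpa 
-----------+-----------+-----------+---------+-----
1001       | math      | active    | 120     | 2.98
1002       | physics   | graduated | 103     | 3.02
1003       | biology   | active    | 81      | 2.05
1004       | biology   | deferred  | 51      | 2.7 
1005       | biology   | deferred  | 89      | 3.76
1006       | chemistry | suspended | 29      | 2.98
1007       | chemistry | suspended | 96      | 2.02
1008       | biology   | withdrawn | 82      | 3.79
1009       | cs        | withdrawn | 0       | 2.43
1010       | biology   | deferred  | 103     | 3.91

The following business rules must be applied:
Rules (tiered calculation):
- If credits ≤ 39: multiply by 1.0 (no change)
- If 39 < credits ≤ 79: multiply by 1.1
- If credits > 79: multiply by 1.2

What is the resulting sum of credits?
893.9

Step 1: Tier 1 (credits ≤ 39): 2 records, sum = 29 × 1.0 = 29.0
Step 2: Tier 2 (39 < credits ≤ 79): 1 records, sum = 51 × 1.1 = 56.1
Step 3: Tier 3 (credits > 79): 7 records, sum = 674 × 1.2 = 808.8
Step 4: Final sum = 29.0 + 56.1 + 808.8 = 893.9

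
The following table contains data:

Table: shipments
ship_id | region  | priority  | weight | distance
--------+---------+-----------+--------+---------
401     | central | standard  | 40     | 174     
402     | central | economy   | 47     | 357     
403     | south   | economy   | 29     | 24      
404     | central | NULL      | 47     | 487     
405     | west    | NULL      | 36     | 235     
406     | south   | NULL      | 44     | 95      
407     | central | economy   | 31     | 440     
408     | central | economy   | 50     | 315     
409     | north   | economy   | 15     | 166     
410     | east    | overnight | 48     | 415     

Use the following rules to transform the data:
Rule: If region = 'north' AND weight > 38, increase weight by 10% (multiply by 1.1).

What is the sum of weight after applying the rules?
387

Step 1: Find records where region = 'north' AND weight > 38
Step 2: 0 records match, summing to 0
Step 3: After multiplier: 0 × 1.1 = 0.0
Step 4: Unaffected records sum: 387
Step 5: Final sum = 0.0 + 387 = 387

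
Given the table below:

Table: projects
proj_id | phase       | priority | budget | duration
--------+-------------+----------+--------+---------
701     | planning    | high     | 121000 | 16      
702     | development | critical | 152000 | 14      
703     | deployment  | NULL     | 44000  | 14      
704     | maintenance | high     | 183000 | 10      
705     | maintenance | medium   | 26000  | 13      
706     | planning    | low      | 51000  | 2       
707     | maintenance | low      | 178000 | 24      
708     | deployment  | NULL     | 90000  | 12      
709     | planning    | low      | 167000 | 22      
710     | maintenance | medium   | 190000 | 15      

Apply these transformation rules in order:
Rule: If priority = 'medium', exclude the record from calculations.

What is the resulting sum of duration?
114

Step 1: Identify records where priority = 'medium'
Step 2: The excluded records sum to 28
Step 3: Original total duration = 142
Step 4: Remaining total = 142 - 28 = 114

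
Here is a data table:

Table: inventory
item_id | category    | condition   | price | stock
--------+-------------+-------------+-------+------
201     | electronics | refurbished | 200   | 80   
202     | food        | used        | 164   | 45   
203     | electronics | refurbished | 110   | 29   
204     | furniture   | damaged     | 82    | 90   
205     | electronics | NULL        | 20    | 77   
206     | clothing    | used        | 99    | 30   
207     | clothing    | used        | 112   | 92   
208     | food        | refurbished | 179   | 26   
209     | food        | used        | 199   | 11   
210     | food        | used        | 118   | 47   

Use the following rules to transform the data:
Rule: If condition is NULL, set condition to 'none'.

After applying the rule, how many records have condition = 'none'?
1

Step 1: Count records where condition IS NULL
Step 2: Found 1 records with NULL condition
Step 3: These records will have condition set to 'none'
Step 4: Records already having condition = 'none': 0
Step 5: Answer: 1 + 0 = 1 records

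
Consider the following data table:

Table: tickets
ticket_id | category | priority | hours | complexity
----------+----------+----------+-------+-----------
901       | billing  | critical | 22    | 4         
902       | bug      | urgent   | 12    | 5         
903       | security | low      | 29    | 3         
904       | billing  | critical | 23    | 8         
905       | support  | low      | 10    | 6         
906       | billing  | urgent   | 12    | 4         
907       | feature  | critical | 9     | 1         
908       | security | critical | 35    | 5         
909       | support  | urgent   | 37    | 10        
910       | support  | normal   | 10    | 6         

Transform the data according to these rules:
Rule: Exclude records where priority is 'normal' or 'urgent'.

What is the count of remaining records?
6

Step 1: Count records to exclude
  - 1 (normal) + 3 (urgent) = 4 records
Step 2: Total records: 10
Step 3: Remaining = 10 - 4 = 6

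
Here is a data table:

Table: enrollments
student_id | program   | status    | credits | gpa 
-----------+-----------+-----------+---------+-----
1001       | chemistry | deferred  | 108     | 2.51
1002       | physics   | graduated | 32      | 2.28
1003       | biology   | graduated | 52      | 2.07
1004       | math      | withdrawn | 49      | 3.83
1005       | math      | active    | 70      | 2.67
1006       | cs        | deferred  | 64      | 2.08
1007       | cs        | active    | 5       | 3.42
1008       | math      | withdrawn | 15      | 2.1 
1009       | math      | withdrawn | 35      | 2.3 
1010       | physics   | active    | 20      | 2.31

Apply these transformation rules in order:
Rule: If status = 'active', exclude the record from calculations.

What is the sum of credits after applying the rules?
355

Step 1: Identify records where status = 'active'
Step 2: The excluded records sum to 95
Step 3: Original total credits = 450
Step 4: Remaining total = 450 - 95 = 355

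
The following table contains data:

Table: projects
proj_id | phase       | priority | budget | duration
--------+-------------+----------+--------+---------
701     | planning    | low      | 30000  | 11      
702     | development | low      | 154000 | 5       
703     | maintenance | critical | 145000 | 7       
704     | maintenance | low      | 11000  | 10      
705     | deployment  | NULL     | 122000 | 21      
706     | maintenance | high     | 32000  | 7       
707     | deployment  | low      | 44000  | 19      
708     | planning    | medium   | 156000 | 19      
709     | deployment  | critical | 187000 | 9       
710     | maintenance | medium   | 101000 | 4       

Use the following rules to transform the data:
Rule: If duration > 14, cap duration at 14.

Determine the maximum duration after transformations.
14

Step 1: Original maximum duration = 21
Step 2: Apply cap at 14
Step 3: 3 records had duration > 14 and were capped
Step 4: Maximum after transformation = 14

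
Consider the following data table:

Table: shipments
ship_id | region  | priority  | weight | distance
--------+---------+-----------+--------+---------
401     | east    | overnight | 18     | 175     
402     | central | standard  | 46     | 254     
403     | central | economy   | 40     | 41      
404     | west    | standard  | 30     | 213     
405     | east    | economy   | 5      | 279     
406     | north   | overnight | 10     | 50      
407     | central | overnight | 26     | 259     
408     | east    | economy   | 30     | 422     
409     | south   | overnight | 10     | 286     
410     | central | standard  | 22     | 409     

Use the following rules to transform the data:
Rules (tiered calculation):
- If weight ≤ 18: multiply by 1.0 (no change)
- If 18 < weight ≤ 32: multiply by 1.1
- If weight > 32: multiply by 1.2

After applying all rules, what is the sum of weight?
265.0

Step 1: Tier 1 (weight ≤ 18): 4 records, sum = 43 × 1.0 = 43.0
Step 2: Tier 2 (18 < weight ≤ 32): 4 records, sum = 108 × 1.1 = 118.8
Step 3: Tier 3 (weight > 32): 2 records, sum = 86 × 1.2 = 103.2
Step 4: Final sum = 43.0 + 118.8 + 103.2 = 265.0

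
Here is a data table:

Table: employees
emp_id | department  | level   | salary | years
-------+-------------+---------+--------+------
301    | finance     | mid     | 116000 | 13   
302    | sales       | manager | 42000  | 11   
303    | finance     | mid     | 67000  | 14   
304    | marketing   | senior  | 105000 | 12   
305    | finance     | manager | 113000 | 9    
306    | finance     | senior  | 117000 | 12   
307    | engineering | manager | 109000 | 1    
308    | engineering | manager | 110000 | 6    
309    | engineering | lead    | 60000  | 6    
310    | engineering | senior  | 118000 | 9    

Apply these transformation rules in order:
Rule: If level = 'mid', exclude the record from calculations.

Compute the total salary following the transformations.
774000

Step 1: Identify records where level = 'mid'
Step 2: The excluded records sum to 183000
Step 3: Original total salary = 957000
Step 4: Remaining total = 957000 - 183000 = 774000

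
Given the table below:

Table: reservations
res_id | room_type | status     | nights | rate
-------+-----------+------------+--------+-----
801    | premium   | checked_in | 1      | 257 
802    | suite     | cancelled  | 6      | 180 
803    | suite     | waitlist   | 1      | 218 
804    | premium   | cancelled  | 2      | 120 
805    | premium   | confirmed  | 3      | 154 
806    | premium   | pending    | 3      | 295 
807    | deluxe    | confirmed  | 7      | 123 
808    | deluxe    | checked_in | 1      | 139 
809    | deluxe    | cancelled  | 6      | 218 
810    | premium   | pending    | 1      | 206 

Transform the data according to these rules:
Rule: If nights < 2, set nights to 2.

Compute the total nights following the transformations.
35

Step 1: 4 records have nights < 2
Step 2: These records originally summed to 4
Step 3: After setting to minimum: 4 × 2 = 8
Step 4: Unaffected records sum: 27
Step 5: Final sum = 8 + 27 = 35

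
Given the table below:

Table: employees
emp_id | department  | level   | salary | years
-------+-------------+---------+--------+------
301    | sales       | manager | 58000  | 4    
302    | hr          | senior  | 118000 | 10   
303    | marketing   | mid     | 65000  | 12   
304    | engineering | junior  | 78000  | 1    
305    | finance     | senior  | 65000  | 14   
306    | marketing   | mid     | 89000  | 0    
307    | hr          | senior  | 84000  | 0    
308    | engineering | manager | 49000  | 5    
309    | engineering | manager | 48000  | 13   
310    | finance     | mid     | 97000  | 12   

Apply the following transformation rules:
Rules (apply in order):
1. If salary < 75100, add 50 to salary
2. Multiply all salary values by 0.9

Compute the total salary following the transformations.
676125.0

Step 1: Apply Rule 1 - Add 50 to records with salary < 75100
  - 5 records affected: 285000 + (5 × 50) = 285250
  - Unaffected records: 466000
  - Sum after Rule 1: 751250
Step 2: Apply Rule 2 - Multiply all by 0.9
  - 751250 × 0.9 = 676125.0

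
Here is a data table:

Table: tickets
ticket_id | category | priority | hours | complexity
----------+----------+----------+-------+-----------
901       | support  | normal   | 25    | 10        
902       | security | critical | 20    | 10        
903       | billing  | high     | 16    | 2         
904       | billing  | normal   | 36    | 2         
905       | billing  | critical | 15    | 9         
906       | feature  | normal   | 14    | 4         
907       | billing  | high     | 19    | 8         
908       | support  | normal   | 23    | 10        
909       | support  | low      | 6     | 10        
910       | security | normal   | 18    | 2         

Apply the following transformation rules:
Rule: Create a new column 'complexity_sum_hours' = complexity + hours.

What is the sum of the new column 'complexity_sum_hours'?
259

Step 1: For each record, compute complexity + hours
Example calculations:
  10 + 25 = 35
  10 + 20 = 30
  2 + 16 = 18
  ...
Step 2: Sum all derived values
Step 3: Total = 259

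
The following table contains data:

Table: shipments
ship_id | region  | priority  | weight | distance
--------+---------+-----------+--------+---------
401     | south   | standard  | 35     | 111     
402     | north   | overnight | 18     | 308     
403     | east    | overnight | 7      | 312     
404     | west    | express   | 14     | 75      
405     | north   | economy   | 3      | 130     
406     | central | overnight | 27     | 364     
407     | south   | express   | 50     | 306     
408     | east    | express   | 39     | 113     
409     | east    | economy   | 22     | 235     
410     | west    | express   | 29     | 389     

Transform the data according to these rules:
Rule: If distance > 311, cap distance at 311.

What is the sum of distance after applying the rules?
2211

Step 1: 3 records have distance > 311
Step 2: These records originally summed to 1065
Step 3: After capping: 3 × 311 = 933
Step 4: Unaffected records sum: 1278
Step 5: Final sum = 933 + 1278 = 2211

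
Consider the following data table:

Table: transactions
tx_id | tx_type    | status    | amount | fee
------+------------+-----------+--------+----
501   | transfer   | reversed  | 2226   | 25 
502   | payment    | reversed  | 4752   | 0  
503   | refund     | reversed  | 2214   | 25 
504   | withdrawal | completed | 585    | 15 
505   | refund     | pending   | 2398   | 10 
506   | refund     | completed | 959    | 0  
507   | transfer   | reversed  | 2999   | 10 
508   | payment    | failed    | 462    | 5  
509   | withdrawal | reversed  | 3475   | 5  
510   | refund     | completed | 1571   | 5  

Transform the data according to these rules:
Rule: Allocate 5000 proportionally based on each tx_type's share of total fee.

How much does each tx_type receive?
payment: 250.0, refund: 2000.0, transfer: 1750.0, withdrawal: 1000.0

Step 1: Calculate total fee = 100
Step 2: Calculate each tx_type's proportion:
  payment: 5/100 = 5.00% → 250.0
  refund: 40/100 = 40.00% → 2000.0
  transfer: 35/100 = 35.00% → 1750.0
  withdrawal: 20/100 = 20.00% → 1000.0
Step 3: Verify: sum of allocations ≈ 5000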